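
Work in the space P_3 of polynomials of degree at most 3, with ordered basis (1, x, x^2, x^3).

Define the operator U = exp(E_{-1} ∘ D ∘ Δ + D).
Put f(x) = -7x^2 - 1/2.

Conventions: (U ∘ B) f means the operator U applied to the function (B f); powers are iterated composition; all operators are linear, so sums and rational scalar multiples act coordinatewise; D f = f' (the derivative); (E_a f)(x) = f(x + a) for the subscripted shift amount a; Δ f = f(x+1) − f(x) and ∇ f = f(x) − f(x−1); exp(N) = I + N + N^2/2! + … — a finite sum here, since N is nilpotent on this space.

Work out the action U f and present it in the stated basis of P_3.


g(x) = -7x^2 - 14x - 43/2

order-1 term: -14x - 14
order-2 term: -7
the series for exp(E_{-1} ∘ D ∘ Δ + D) f terminates at order 2
exp(E_{-1} ∘ D ∘ Δ + D) f = -7x^2 - 14x - 43/2


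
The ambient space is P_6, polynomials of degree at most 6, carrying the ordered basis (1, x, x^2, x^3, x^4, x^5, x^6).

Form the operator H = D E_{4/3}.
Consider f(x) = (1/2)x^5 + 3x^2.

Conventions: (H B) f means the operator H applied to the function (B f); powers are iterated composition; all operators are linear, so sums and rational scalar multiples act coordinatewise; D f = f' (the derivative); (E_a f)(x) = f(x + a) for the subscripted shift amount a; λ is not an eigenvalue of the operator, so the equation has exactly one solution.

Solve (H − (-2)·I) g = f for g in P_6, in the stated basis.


write g with unknown coordinates in the stated basis and equate coefficients in (H − (-2)·I) g = f
solving from the highest basis element down gives g = (1/4)x^5 - (5/8)x^4 - (25/12)x^3 + (71/24)x^2 + (1321/216)x - 595/1296
check: H g = (5/4)x^4 + (25/6)x^3 - (35/12)x^2 - (1321/108)x + 595/648
so H g − (-2)·g = (1/2)x^5 + 3x^2 = f ✓

the image equals g(x) = (1/4)x^5 - (5/8)x^4 - (25/12)x^3 + (71/24)x^2 + (1321/216)x - 595/1296


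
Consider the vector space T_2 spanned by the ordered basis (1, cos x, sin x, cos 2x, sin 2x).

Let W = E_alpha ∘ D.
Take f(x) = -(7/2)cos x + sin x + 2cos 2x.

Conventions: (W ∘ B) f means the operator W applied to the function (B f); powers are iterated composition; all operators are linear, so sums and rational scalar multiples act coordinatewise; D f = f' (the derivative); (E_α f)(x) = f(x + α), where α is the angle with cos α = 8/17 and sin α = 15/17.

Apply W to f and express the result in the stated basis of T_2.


the image equals g(x) = (121/34)cos x + (13/17)sin x - (960/289)cos 2x + (644/289)sin 2x

D f = cos x + (7/2)sin x - 4sin 2x
E_alpha D f = (121/34)cos x + (13/17)sin x - (960/289)cos 2x + (644/289)sin 2x


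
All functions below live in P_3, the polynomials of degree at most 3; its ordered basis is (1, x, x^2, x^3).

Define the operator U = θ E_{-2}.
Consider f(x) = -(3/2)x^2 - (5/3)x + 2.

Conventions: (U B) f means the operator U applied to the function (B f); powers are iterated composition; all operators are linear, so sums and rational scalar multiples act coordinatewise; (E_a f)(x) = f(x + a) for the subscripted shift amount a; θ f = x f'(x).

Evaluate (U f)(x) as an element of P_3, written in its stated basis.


E_{-2} f = -(3/2)x^2 + (13/3)x - 2/3
θ E_{-2} f = -3x^2 + (13/3)x

the result is g(x) = -3x^2 + (13/3)x


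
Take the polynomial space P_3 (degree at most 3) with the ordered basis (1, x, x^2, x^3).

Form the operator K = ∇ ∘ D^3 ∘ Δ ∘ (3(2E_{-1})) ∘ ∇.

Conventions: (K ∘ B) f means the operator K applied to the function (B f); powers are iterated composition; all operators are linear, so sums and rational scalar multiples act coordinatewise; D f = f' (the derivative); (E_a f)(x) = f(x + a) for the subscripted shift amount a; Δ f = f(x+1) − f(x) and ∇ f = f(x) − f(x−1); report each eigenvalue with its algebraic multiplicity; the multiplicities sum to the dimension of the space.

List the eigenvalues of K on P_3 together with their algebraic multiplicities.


image of 1: 0
image of x: 0
image of x^2: 0
image of x^3: 0
the matrix is upper triangular; its diagonal is (0, 0, 0, 0)
for a triangular matrix the eigenvalues are the diagonal entries, with algebraic multiplicity their repetition count

λ = 0 (multiplicity 4)


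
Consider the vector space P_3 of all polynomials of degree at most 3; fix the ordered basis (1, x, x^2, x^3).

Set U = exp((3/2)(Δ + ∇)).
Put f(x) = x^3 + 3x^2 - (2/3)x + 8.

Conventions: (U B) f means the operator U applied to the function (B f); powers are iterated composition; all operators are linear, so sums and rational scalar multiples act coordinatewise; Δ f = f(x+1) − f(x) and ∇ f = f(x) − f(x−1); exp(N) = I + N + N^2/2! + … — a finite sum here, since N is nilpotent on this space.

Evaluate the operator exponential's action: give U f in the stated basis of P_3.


the image equals g(x) = x^3 + 12x^2 + (133/3)x + 63

order-1 term: 9x^2 + 18x + 1
order-2 term: 27x + 27
order-3 term: 27
the series for exp((3/2)(Δ + ∇)) f terminates at order 3
exp((3/2)(Δ + ∇)) f = x^3 + 12x^2 + (133/3)x + 63


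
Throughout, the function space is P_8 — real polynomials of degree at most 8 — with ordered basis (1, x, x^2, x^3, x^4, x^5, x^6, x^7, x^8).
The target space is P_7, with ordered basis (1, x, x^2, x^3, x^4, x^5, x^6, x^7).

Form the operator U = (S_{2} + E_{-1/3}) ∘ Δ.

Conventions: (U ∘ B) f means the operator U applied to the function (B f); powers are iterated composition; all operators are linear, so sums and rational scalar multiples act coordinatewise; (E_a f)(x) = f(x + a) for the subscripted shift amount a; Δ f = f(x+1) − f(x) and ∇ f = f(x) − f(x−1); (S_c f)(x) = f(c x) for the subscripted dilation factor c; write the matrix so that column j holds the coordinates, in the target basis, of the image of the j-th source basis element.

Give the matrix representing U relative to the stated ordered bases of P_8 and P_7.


the matrix is [[0, 2, 4/3, 4/3, 32/27, 92/81, 88/81, 772/729, 2272/2187]; [0, 0, 6, 7, 28/3, 295/27, 346/27, 1183/81, 12008/729]; [0, 0, 0, 15, 26, 130/3, 565/9, 2345/27, 9268/81]; [0, 0, 0, 0, 36, 250/3, 500/3, 7735/27, 36904/81]; [0, 0, 0, 0, 0, 85, 245, 1715/3, 30590/27]; [0, 0, 0, 0, 0, 0, 198, 679, 5432/3]; [0, 0, 0, 0, 0, 0, 0, 455, 5404/3]; [0, 0, 0, 0, 0, 0, 0, 0, 1032]] (rows listed top to bottom)

image of 1: 0
image of x: 2
image of x^2: 6x + 4/3
image of x^3: 15x^2 + 7x + 4/3
image of x^4: 36x^3 + 26x^2 + (28/3)x + 32/27
image of x^5: 85x^4 + (250/3)x^3 + (130/3)x^2 + (295/27)x + 92/81
image of x^6: 198x^5 + 245x^4 + (500/3)x^3 + (565/9)x^2 + (346/27)x + 88/81
image of x^7: 455x^6 + 679x^5 + (1715/3)x^4 + (7735/27)x^3 + (2345/27)x^2 + (1183/81)x + 772/729
image of x^8: 1032x^7 + (5404/3)x^6 + (5432/3)x^5 + (30590/27)x^4 + (36904/81)x^3 + (9268/81)x^2 + (12008/729)x + 2272/2187
each image's coordinates form column j of the matrix


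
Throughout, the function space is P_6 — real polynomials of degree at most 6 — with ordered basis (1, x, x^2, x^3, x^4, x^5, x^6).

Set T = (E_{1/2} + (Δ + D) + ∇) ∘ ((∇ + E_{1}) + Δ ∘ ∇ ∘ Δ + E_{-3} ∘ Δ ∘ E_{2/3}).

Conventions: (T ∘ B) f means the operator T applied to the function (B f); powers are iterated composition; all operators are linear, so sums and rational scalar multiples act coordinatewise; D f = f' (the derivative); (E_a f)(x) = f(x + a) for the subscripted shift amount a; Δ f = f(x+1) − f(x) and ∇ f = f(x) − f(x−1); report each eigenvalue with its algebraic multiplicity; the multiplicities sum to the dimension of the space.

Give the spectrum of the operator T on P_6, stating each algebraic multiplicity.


λ = 1 (multiplicity 7)

image of 1: 1
image of x: x + 13/2
image of x^2: x^2 + 13x + 211/12
image of x^3: x^3 + (39/2)x^2 + (211/4)x - 379/24
image of x^4: x^4 + 26x^3 + (211/2)x^2 - (379/6)x + 113291/432
image of x^5: x^5 + (65/2)x^4 + (1055/6)x^3 - (1895/12)x^2 + (566455/432)x - 481049/2592
image of x^6: x^6 + 39x^5 + (1055/4)x^4 - (1895/6)x^3 + (566455/144)x^2 - (481049/432)x + 13987465/5184
the matrix is upper triangular; its diagonal is (1, 1, 1, 1, 1, 1, 1)
for a triangular matrix the eigenvalues are the diagonal entries, with algebraic multiplicity their repetition count


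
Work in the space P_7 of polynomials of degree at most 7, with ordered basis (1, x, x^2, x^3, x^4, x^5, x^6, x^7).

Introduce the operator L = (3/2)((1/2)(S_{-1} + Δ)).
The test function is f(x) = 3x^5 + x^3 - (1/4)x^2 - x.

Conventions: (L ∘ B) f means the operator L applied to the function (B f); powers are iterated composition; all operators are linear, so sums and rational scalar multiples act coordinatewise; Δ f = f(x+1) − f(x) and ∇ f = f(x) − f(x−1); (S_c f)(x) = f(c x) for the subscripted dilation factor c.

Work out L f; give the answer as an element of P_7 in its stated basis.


S_{-1} f = -3x^5 - x^3 - (1/4)x^2 + x
Δ f = 15x^4 + 30x^3 + 33x^2 + (35/2)x + 11/4
(S_{-1} + Δ) f = -3x^5 + 15x^4 + 29x^3 + (131/4)x^2 + (37/2)x + 11/4
((1/2)(S_{-1} + Δ)) f = -(3/2)x^5 + (15/2)x^4 + (29/2)x^3 + (131/8)x^2 + (37/4)x + 11/8
((3/2)((1/2)(S_{-1} + Δ))) f = -(9/4)x^5 + (45/4)x^4 + (87/4)x^3 + (393/16)x^2 + (111/8)x + 33/16

the result is g(x) = -(9/4)x^5 + (45/4)x^4 + (87/4)x^3 + (393/16)x^2 + (111/8)x + 33/16


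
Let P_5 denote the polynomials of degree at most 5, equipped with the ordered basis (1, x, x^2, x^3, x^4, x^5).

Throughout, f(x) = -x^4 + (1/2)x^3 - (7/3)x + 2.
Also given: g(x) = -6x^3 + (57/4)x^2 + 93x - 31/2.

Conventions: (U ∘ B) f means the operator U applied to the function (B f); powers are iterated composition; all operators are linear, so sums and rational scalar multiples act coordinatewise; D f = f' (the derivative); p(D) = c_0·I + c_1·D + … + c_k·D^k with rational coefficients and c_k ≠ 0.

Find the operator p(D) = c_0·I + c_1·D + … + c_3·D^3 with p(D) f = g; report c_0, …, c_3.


p(D) = (3/2)·D − D^2 − 4·D^3, i.e. c_0 = 0, c_1 = 3/2, c_2 = -1, c_3 = -4

D^0 f = -x^4 + (1/2)x^3 - (7/3)x + 2
D^1 f = -4x^3 + (3/2)x^2 - 7/3
D^2 f = -12x^2 + 3x
D^3 f = -24x + 3
matching coefficients of g against c_0 f + c_1 Df + … from the top degree down determines the c_i
solution: c_0 = 0, c_1 = 3/2, c_2 = -1, c_3 = -4


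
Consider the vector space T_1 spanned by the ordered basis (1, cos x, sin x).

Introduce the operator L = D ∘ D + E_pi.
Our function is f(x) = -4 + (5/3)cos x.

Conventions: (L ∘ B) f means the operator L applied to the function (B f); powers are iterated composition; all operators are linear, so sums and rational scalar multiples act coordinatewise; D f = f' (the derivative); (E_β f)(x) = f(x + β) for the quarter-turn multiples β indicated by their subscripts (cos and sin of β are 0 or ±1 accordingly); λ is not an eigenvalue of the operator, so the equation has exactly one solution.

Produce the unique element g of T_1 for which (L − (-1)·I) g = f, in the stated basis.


the image equals g(x) = -2 - (5/3)cos x

write g with unknown coordinates in the stated basis and equate coefficients in (L − (-1)·I) g = f
solving from the highest basis element down gives g = -2 - (5/3)cos x
check: L g = -2 + (10/3)cos x
so L g − (-1)·g = -4 + (5/3)cos x = f ✓


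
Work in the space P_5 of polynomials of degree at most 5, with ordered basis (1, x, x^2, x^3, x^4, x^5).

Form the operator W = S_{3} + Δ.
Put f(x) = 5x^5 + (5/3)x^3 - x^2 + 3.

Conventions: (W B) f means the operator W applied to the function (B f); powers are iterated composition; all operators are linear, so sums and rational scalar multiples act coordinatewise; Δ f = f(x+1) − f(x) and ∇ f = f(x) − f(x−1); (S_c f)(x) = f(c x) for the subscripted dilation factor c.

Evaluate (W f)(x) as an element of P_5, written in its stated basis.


g(x) = 1215x^5 + 25x^4 + 95x^3 + 46x^2 + 28x + 26/3

S_{3} f = 1215x^5 + 45x^3 - 9x^2 + 3
Δ f = 25x^4 + 50x^3 + 55x^2 + 28x + 17/3
(S_{3} + Δ) f = 1215x^5 + 25x^4 + 95x^3 + 46x^2 + 28x + 26/3


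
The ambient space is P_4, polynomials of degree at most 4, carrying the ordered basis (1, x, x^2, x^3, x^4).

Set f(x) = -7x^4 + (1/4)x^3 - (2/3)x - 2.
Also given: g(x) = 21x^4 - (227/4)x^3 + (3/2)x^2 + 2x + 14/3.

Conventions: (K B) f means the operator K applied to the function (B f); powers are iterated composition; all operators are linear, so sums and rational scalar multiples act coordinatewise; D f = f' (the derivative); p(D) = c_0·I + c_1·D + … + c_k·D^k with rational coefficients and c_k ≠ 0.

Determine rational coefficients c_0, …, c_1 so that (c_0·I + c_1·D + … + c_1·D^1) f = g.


p(D) = -3·I + 2·D, i.e. c_0 = -3, c_1 = 2

D^0 f = -7x^4 + (1/4)x^3 - (2/3)x - 2
D^1 f = -28x^3 + (3/4)x^2 - 2/3
matching coefficients of g against c_0 f + c_1 Df + … from the top degree down determines the c_i
solution: c_0 = -3, c_1 = 2


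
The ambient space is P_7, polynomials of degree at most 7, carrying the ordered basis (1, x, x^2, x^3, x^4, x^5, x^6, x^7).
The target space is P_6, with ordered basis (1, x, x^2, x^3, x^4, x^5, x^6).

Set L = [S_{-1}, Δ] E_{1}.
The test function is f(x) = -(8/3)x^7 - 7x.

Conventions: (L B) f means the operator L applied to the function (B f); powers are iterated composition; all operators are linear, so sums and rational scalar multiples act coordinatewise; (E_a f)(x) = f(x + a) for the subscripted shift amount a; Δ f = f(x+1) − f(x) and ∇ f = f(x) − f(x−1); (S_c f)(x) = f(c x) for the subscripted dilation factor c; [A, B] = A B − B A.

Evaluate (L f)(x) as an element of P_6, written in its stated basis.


the result is g(x) = -(112/3)x^6 + 224x^5 - (2240/3)x^4 + (4480/3)x^3 - 1792x^2 + (3584/3)x - 1066/3

E_{1} f = -(8/3)x^7 - (56/3)x^6 - 56x^5 - (280/3)x^4 - (280/3)x^3 - 56x^2 - (77/3)x - 29/3
Δ E_{1} f = -(56/3)x^6 - 168x^5 - (1960/3)x^4 - 1400x^3 - 1736x^2 - 1176x - 1037/3
S_{-1} Δ E_{1} f = -(56/3)x^6 + 168x^5 - (1960/3)x^4 + 1400x^3 - 1736x^2 + 1176x - 1037/3
S_{-1} E_{1} f = (8/3)x^7 - (56/3)x^6 + 56x^5 - (280/3)x^4 + (280/3)x^3 - 56x^2 + (77/3)x - 29/3
Δ S_{-1} E_{1} f = (56/3)x^6 - 56x^5 + (280/3)x^4 - (280/3)x^3 + 56x^2 - (56/3)x + 29/3
[S_{-1}, Δ] E_{1} f = -(112/3)x^6 + 224x^5 - (2240/3)x^4 + (4480/3)x^3 - 1792x^2 + (3584/3)x - 1066/3


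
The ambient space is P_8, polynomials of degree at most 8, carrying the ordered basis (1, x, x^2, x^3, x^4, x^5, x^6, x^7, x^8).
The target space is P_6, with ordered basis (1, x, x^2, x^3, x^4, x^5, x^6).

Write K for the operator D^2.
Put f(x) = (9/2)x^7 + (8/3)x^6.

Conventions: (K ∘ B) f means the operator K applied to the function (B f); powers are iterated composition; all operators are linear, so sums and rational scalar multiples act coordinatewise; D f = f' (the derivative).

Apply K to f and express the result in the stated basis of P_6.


D f = (63/2)x^6 + 16x^5
D D f = 189x^5 + 80x^4

g(x) = 189x^5 + 80x^4


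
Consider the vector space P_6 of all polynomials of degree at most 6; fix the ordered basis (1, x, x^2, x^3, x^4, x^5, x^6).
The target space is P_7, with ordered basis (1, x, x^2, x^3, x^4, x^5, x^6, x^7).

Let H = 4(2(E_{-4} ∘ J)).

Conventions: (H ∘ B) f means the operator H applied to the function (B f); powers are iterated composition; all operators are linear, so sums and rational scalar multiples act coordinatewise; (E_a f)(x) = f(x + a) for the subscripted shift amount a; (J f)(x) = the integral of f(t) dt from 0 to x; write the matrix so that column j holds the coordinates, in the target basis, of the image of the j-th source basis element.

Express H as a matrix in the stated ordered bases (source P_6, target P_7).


the matrix is [[-32, 64, -512/3, 512, -8192/5, 16384/3, -131072/7]; [8, -32, 128, -512, 2048, -8192, 32768]; [0, 4, -32, 192, -1024, 5120, -24576]; [0, 0, 8/3, -32, 256, -5120/3, 10240]; [0, 0, 0, 2, -32, 320, -2560]; [0, 0, 0, 0, 8/5, -32, 384]; [0, 0, 0, 0, 0, 4/3, -32]; [0, 0, 0, 0, 0, 0, 8/7]] (rows listed top to bottom)

image of 1: 8x - 32
image of x: 4x^2 - 32x + 64
image of x^2: (8/3)x^3 - 32x^2 + 128x - 512/3
image of x^3: 2x^4 - 32x^3 + 192x^2 - 512x + 512
image of x^4: (8/5)x^5 - 32x^4 + 256x^3 - 1024x^2 + 2048x - 8192/5
image of x^5: (4/3)x^6 - 32x^5 + 320x^4 - (5120/3)x^3 + 5120x^2 - 8192x + 16384/3
image of x^6: (8/7)x^7 - 32x^6 + 384x^5 - 2560x^4 + 10240x^3 - 24576x^2 + 32768x - 131072/7
each image's coordinates form column j of the matrix


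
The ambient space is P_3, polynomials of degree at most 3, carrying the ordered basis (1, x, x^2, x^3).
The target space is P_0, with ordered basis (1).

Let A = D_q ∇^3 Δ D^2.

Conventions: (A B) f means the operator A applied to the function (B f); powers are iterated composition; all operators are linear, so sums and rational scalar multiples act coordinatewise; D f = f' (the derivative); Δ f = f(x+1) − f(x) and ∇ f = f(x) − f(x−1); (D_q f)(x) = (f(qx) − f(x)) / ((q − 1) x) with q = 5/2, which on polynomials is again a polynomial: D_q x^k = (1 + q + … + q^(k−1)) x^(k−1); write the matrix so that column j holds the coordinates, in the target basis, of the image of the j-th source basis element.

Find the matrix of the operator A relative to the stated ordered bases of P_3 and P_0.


the matrix is [[0, 0, 0, 0]] (rows listed top to bottom)

image of 1: 0
image of x: 0
image of x^2: 0
image of x^3: 0
each image's coordinates form column j of the matrix


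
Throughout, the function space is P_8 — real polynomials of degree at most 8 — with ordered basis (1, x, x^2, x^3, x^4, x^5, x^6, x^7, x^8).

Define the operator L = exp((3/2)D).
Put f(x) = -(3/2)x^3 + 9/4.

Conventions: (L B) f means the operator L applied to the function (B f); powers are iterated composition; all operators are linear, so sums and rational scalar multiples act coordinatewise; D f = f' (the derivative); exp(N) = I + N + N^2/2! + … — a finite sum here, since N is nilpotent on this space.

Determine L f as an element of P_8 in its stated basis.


the result is g(x) = -(3/2)x^3 - (27/4)x^2 - (81/8)x - 45/16

order-1 term: -(27/4)x^2
order-2 term: -(81/8)x
order-3 term: -81/16
the series for exp((3/2)D) f terminates at order 3
exp((3/2)D) f = -(3/2)x^3 - (27/4)x^2 - (81/8)x - 45/16


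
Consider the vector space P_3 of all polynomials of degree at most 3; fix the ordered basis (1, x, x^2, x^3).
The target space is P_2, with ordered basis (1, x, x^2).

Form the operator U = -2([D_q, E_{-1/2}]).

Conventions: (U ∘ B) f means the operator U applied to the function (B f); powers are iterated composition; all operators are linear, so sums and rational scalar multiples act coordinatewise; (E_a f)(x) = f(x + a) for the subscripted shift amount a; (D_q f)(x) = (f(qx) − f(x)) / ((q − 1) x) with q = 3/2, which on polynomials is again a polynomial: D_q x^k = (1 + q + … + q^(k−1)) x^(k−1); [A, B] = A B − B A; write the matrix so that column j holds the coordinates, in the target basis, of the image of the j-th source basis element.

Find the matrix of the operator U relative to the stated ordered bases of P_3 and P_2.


the matrix is [[0, 0, -1/2, 7/8]; [0, 0, 0, -2]; [0, 0, 0, 0]] (rows listed top to bottom)

image of 1: 0
image of x: 0
image of x^2: -1/2
image of x^3: -2x + 7/8
each image's coordinates form column j of the matrix


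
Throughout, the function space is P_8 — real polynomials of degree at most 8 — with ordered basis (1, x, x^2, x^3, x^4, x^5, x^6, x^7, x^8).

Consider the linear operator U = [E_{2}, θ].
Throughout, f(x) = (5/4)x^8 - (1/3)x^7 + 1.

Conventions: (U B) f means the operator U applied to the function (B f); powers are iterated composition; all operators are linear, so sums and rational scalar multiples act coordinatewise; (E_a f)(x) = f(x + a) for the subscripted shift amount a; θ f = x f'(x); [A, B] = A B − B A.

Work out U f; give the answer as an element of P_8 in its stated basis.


the result is g(x) = 20x^7 + (826/3)x^6 + 1624x^5 + 5320x^4 + (31360/3)x^3 + 12320x^2 + 8064x + 6784/3

θ f = 10x^8 - (7/3)x^7
E_{2} θ f = 10x^8 + (473/3)x^7 + (3262/3)x^6 + 4284x^5 + (31640/3)x^4 + (49840/3)x^3 + 16352x^2 + (27584/3)x + 6784/3
E_{2} f = (5/4)x^8 + (59/3)x^7 + (406/3)x^6 + 532x^5 + (3920/3)x^4 + (6160/3)x^3 + 2016x^2 + (3392/3)x + 835/3
θ E_{2} f = 10x^8 + (413/3)x^7 + 812x^6 + 2660x^5 + (15680/3)x^4 + 6160x^3 + 4032x^2 + (3392/3)x
[E_{2}, θ] f = 20x^7 + (826/3)x^6 + 1624x^5 + 5320x^4 + (31360/3)x^3 + 12320x^2 + 8064x + 6784/3


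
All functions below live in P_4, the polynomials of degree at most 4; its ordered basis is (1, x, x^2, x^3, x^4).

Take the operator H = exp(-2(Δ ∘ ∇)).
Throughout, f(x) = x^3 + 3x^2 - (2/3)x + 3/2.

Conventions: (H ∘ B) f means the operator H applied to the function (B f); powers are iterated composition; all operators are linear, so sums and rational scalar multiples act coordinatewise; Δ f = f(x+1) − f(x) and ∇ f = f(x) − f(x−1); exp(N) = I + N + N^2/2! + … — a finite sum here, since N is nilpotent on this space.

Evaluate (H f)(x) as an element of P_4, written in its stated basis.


order-1 term: -12x - 12
the series for exp(-2(Δ ∘ ∇)) f terminates at order 1
exp(-2(Δ ∘ ∇)) f = x^3 + 3x^2 - (38/3)x - 21/2

g(x) = x^3 + 3x^2 - (38/3)x - 21/2


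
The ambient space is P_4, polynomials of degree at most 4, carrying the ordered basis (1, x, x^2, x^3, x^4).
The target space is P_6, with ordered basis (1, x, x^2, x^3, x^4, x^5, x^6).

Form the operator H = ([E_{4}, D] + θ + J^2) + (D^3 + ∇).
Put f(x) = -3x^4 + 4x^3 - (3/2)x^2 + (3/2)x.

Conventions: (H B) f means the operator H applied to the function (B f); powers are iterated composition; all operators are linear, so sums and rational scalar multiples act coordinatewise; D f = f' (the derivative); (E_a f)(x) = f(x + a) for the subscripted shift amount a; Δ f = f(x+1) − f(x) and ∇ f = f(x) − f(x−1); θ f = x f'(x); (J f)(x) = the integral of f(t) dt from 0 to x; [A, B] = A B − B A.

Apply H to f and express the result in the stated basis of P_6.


the result is g(x) = -(1/10)x^6 + (1/5)x^5 - (97/8)x^4 + (1/4)x^3 + 27x^2 - (195/2)x + 34

D f = -12x^3 + 12x^2 - 3x + 3/2
E_{4} D f = -12x^3 - 132x^2 - 483x - 1173/2
E_{4} f = -3x^4 - 44x^3 - (483/2)x^2 - (1173/2)x - 530
D E_{4} f = -12x^3 - 132x^2 - 483x - 1173/2
[E_{4}, D] f = 0
θ f = -12x^4 + 12x^3 - 3x^2 + (3/2)x
J f = -(3/5)x^5 + x^4 - (1/2)x^3 + (3/4)x^2
J J f = -(1/10)x^6 + (1/5)x^5 - (1/8)x^4 + (1/4)x^3
([E_{4}, D] + θ + J^2) f = -(1/10)x^6 + (1/5)x^5 - (97/8)x^4 + (49/4)x^3 - 3x^2 + (3/2)x
D f = -12x^3 + 12x^2 - 3x + 3/2
D D f = -36x^2 + 24x - 3
D D D f = -72x + 24
∇ f = -12x^3 + 30x^2 - 27x + 10
(D^3 + ∇) f = -12x^3 + 30x^2 - 99x + 34
(([E_{4}, D] + θ + J^2) + (D^3 + ∇)) f = -(1/10)x^6 + (1/5)x^5 - (97/8)x^4 + (1/4)x^3 + 27x^2 - (195/2)x + 34


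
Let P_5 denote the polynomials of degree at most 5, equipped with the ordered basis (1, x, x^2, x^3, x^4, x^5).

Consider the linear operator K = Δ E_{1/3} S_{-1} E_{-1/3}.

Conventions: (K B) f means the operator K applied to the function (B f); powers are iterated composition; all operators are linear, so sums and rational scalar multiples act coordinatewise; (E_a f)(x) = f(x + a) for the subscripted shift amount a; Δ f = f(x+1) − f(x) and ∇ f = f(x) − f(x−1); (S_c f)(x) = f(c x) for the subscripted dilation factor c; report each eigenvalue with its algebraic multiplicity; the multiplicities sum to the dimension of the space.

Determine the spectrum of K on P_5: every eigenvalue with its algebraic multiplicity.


λ = 0 (multiplicity 6)

image of 1: 0
image of x: -1
image of x^2: 2x + 7/3
image of x^3: -3x^2 - 7x - 13/3
image of x^4: 4x^3 + 14x^2 + (52/3)x + 203/27
image of x^5: -5x^4 - (70/3)x^3 - (130/3)x^2 - (1015/27)x - 1031/81
the matrix is upper triangular; its diagonal is (0, 0, 0, 0, 0, 0)
for a triangular matrix the eigenvalues are the diagonal entries, with algebraic multiplicity their repetition count


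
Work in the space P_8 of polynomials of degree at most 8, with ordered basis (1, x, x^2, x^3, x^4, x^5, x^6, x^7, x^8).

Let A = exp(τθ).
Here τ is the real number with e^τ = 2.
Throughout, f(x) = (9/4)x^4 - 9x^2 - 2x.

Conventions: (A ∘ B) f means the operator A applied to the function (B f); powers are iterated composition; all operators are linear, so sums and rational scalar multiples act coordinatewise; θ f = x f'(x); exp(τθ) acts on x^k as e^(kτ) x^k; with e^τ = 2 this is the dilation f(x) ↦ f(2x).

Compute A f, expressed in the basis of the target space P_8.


exp(τθ) x^k = e^(kτ) x^k; with e^τ = 2 this sends x^k to 2^k x^k
x ↦ 2 x
x^2 ↦ 4 x^2
x^4 ↦ 16 x^4
applying this coordinatewise to f: exp(τθ) f = 36x^4 - 36x^2 - 4x

g(x) = 36x^4 - 36x^2 - 4x


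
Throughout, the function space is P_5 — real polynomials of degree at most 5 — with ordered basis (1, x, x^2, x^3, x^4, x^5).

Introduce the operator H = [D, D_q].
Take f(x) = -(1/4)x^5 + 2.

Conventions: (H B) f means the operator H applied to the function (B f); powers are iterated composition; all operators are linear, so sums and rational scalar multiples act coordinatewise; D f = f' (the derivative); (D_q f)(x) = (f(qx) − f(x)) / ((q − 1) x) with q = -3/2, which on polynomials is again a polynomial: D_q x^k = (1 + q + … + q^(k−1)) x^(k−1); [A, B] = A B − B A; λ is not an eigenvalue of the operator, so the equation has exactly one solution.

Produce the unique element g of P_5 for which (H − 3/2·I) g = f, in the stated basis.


write g with unknown coordinates in the stated basis and equate coefficients in (H − 3/2·I) g = f
solving from the highest basis element down gives g = (1/6)x^5 + (175/72)x^3 + (875/108)x - 4/3
check: H g = (175/48)x^3 + (875/72)x
so H g − 3/2·g = -(1/4)x^5 + 2 = f ✓

g(x) = (1/6)x^5 + (175/72)x^3 + (875/108)x - 4/3


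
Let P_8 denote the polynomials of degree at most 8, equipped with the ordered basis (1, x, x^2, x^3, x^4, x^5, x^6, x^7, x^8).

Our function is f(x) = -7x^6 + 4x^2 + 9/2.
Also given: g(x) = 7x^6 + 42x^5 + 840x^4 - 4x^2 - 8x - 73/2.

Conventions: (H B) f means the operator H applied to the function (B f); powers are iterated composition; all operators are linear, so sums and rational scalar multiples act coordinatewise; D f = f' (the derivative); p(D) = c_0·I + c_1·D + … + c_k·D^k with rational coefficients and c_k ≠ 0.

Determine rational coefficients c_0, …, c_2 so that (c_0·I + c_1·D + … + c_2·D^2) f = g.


D^0 f = -7x^6 + 4x^2 + 9/2
D^1 f = -42x^5 + 8x
D^2 f = -210x^4 + 8
matching coefficients of g against c_0 f + c_1 Df + … from the top degree down determines the c_i
solution: c_0 = -1, c_1 = -1, c_2 = -4

p(D) = -I − D − 4·D^2, i.e. c_0 = -1, c_1 = -1, c_2 = -4


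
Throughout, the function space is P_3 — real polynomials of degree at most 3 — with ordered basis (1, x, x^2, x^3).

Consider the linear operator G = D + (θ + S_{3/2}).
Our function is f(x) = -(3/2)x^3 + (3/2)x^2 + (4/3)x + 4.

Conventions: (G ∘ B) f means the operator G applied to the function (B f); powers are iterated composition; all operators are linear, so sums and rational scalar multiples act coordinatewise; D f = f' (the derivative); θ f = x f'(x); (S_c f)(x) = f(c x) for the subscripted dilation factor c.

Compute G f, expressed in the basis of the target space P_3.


D f = -(9/2)x^2 + 3x + 4/3
θ f = -(9/2)x^3 + 3x^2 + (4/3)x
S_{3/2} f = -(81/16)x^3 + (27/8)x^2 + 2x + 4
(θ + S_{3/2}) f = -(153/16)x^3 + (51/8)x^2 + (10/3)x + 4
(D + (θ + S_{3/2})) f = -(153/16)x^3 + (15/8)x^2 + (19/3)x + 16/3

the result is g(x) = -(153/16)x^3 + (15/8)x^2 + (19/3)x + 16/3


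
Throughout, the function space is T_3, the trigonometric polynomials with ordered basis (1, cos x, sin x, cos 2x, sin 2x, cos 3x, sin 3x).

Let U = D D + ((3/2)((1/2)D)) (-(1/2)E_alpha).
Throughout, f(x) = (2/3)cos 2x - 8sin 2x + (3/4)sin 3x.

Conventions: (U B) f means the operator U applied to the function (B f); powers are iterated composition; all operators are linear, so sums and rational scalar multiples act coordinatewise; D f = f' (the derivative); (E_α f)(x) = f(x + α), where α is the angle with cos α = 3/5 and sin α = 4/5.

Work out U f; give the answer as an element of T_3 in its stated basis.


the image equals g(x) = -(58/15)cos 2x + (261/10)sin 2x + (3159/4000)cos 3x - (6453/1000)sin 3x

D f = -16cos 2x - (4/3)sin 2x + (9/4)cos 3x
D D f = -(8/3)cos 2x + 32sin 2x - (27/4)sin 3x
E_alpha f = -(118/15)cos 2x + (8/5)sin 2x + (33/125)cos 3x - (351/500)sin 3x
(-(1/2)E_alpha) f = (59/15)cos 2x - (4/5)sin 2x - (33/250)cos 3x + (351/1000)sin 3x
D (-(1/2)E_alpha) f = -(8/5)cos 2x - (118/15)sin 2x + (1053/1000)cos 3x + (99/250)sin 3x
((1/2)D) (-(1/2)E_alpha) f = -(4/5)cos 2x - (59/15)sin 2x + (1053/2000)cos 3x + (99/500)sin 3x
((3/2)((1/2)D)) (-(1/2)E_alpha) f = -(6/5)cos 2x - (59/10)sin 2x + (3159/4000)cos 3x + (297/1000)sin 3x
(D D + ((3/2)((1/2)D)) (-(1/2)E_alpha)) f = -(58/15)cos 2x + (261/10)sin 2x + (3159/4000)cos 3x - (6453/1000)sin 3x


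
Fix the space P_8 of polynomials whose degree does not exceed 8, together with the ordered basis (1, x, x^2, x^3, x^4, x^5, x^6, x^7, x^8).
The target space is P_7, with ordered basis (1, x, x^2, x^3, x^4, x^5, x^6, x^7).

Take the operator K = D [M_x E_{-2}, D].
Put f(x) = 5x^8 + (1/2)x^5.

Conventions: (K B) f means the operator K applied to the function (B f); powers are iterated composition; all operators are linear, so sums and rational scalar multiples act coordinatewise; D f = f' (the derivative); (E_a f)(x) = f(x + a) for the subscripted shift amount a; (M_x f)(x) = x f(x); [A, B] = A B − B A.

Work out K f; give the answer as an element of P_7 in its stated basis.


D f = 40x^7 + (5/2)x^4
E_{-2} D f = 40x^7 - 560x^6 + 3360x^5 - (22395/2)x^4 + 22380x^3 - 26820x^2 + 17840x - 5080
M_x E_{-2} D f = 40x^8 - 560x^7 + 3360x^6 - (22395/2)x^5 + 22380x^4 - 26820x^3 + 17840x^2 - 5080x
E_{-2} f = 5x^8 - 80x^7 + 560x^6 - (4479/2)x^5 + 5595x^4 - 8940x^3 + 8920x^2 - 5080x + 1264
M_x E_{-2} f = 5x^9 - 80x^8 + 560x^7 - (4479/2)x^6 + 5595x^5 - 8940x^4 + 8920x^3 - 5080x^2 + 1264x
D (M_x E_{-2}) f = 45x^8 - 640x^7 + 3920x^6 - 13437x^5 + 27975x^4 - 35760x^3 + 26760x^2 - 10160x + 1264
[M_x E_{-2}, D] f = -5x^8 + 80x^7 - 560x^6 + (4479/2)x^5 - 5595x^4 + 8940x^3 - 8920x^2 + 5080x - 1264
D [M_x E_{-2}, D] f = -40x^7 + 560x^6 - 3360x^5 + (22395/2)x^4 - 22380x^3 + 26820x^2 - 17840x + 5080

the result is g(x) = -40x^7 + 560x^6 - 3360x^5 + (22395/2)x^4 - 22380x^3 + 26820x^2 - 17840x + 5080


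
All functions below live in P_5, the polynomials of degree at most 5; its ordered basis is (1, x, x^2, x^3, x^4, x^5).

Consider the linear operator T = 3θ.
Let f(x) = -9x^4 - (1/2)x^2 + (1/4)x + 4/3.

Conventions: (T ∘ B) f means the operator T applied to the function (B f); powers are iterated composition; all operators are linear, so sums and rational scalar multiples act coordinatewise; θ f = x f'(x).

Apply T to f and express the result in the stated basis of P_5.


θ f = -36x^4 - x^2 + (1/4)x
(3θ) f = -108x^4 - 3x^2 + (3/4)x

g(x) = -108x^4 - 3x^2 + (3/4)x


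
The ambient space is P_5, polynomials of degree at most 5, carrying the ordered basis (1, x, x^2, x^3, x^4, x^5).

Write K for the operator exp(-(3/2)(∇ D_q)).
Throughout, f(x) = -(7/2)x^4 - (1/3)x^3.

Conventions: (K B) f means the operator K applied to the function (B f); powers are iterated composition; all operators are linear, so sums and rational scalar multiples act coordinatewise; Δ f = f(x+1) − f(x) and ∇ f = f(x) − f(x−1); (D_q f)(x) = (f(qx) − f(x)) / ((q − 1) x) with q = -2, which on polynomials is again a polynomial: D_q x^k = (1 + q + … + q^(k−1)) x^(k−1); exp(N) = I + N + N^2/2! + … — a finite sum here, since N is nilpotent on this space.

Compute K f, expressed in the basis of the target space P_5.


order-1 term: -(315/4)x^2 + (327/4)x - 111/4
order-2 term: -945/16
the series for exp(-(3/2)(∇ D_q)) f terminates at order 2
exp(-(3/2)(∇ D_q)) f = -(7/2)x^4 - (1/3)x^3 - (315/4)x^2 + (327/4)x - 1389/16

the result is g(x) = -(7/2)x^4 - (1/3)x^3 - (315/4)x^2 + (327/4)x - 1389/16


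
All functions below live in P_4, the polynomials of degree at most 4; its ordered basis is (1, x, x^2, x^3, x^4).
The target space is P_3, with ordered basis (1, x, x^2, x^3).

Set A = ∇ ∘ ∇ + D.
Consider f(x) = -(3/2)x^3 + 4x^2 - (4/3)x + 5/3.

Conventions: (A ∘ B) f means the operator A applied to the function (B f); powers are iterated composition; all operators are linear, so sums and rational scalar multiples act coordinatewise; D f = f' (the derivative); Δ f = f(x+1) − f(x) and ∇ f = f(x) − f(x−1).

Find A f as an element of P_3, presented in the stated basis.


∇ f = -(9/2)x^2 + (25/2)x - 41/6
∇ ∇ f = -9x + 17
D f = -(9/2)x^2 + 8x - 4/3
(∇ ∘ ∇ + D) f = -(9/2)x^2 - x + 47/3

g(x) = -(9/2)x^2 - x + 47/3


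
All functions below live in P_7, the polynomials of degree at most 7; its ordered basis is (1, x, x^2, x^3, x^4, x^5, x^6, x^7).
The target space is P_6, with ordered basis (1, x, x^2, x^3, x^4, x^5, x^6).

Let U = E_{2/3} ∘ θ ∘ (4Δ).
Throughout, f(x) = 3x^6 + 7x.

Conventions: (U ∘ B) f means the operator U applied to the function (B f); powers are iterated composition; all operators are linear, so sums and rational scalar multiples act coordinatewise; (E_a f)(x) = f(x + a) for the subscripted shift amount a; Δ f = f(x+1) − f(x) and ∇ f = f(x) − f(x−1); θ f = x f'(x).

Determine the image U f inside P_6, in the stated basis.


the result is g(x) = 360x^5 + 1920x^4 + 4240x^3 + (14360/3)x^2 + (24488/9)x + 16496/27

Δ f = 18x^5 + 45x^4 + 60x^3 + 45x^2 + 18x + 10
(4Δ) f = 72x^5 + 180x^4 + 240x^3 + 180x^2 + 72x + 40
θ (4Δ) f = 360x^5 + 720x^4 + 720x^3 + 360x^2 + 72x
E_{2/3} θ (4Δ) f = 360x^5 + 1920x^4 + 4240x^3 + (14360/3)x^2 + (24488/9)x + 16496/27


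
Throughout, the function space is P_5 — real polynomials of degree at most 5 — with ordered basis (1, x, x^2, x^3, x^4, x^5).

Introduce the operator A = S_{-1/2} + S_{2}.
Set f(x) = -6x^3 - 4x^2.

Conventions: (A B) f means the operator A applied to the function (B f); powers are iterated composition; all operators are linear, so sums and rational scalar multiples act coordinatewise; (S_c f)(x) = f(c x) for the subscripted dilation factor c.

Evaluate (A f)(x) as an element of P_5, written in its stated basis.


S_{-1/2} f = (3/4)x^3 - x^2
S_{2} f = -48x^3 - 16x^2
(S_{-1/2} + S_{2}) f = -(189/4)x^3 - 17x^2

g(x) = -(189/4)x^3 - 17x^2


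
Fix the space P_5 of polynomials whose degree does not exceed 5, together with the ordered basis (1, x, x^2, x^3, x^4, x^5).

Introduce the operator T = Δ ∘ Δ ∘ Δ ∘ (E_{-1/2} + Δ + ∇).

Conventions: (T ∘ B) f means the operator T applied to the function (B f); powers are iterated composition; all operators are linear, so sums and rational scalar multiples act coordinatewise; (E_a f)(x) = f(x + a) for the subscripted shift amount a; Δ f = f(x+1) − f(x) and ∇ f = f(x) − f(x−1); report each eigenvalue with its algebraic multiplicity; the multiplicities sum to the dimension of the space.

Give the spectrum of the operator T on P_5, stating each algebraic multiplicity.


λ = 0 (multiplicity 6)

image of 1: 0
image of x: 0
image of x^2: 0
image of x^3: 6
image of x^4: 24x + 72
image of x^5: 60x^2 + 360x + 435
the matrix is upper triangular; its diagonal is (0, 0, 0, 0, 0, 0)
for a triangular matrix the eigenvalues are the diagonal entries, with algebraic multiplicity their repetition count


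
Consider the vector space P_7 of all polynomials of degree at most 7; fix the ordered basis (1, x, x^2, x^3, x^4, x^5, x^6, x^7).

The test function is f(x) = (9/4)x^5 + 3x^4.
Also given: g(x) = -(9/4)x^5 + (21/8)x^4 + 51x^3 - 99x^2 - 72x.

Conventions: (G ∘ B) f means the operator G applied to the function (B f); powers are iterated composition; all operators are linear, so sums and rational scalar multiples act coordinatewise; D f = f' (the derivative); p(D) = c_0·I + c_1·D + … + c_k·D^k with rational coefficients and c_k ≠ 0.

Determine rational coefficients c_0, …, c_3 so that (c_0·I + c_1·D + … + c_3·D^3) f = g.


D^0 f = (9/4)x^5 + 3x^4
D^1 f = (45/4)x^4 + 12x^3
D^2 f = 45x^3 + 36x^2
D^3 f = 135x^2 + 72x
matching coefficients of g against c_0 f + c_1 Df + … from the top degree down determines the c_i
solution: c_0 = -1, c_1 = 1/2, c_2 = 1, c_3 = -1

p(D) = -I + (1/2)·D + D^2 − D^3, i.e. c_0 = -1, c_1 = 1/2, c_2 = 1, c_3 = -1


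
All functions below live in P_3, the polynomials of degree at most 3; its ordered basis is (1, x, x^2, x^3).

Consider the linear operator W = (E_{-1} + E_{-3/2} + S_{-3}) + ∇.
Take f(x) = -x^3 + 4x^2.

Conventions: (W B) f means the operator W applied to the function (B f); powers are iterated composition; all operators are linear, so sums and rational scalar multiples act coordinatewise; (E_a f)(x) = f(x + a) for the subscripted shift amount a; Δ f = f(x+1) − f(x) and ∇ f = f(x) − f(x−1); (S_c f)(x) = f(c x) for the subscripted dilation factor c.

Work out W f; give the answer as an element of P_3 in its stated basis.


g(x) = 25x^3 + (97/2)x^2 - (75/4)x + 99/8

E_{-1} f = -x^3 + 7x^2 - 11x + 5
E_{-3/2} f = -x^3 + (17/2)x^2 - (75/4)x + 99/8
S_{-3} f = 27x^3 + 36x^2
(E_{-1} + E_{-3/2} + S_{-3}) f = 25x^3 + (103/2)x^2 - (119/4)x + 139/8
∇ f = -3x^2 + 11x - 5
((E_{-1} + E_{-3/2} + S_{-3}) + ∇) f = 25x^3 + (97/2)x^2 - (75/4)x + 99/8


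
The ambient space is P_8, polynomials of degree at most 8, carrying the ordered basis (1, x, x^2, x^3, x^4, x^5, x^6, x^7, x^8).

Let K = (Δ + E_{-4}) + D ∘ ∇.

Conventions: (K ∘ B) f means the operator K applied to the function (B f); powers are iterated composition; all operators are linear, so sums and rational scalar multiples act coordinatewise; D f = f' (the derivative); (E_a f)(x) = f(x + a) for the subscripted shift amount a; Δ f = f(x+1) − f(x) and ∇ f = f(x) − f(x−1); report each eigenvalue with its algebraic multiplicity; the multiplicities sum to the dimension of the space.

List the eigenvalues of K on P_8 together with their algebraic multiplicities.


image of 1: 1
image of x: x - 3
image of x^2: x^2 - 6x + 19
image of x^3: x^3 - 9x^2 + 57x - 66
image of x^4: x^4 - 12x^3 + 114x^2 - 264x + 261
image of x^5: x^5 - 15x^4 + 190x^3 - 660x^2 + 1305x - 1028
image of x^6: x^6 - 18x^5 + 285x^4 - 1320x^3 + 3915x^2 - 6168x + 4103
image of x^7: x^7 - 21x^6 + 399x^5 - 2310x^4 + 9135x^3 - 21588x^2 + 28721x - 16390
image of x^8: x^8 - 24x^7 + 532x^6 - 3696x^5 + 18270x^4 - 57568x^3 + 114884x^2 - 131120x + 65545
the matrix is upper triangular; its diagonal is (1, 1, 1, 1, 1, 1, 1, 1, 1)
for a triangular matrix the eigenvalues are the diagonal entries, with algebraic multiplicity their repetition count

λ = 1 (multiplicity 9)


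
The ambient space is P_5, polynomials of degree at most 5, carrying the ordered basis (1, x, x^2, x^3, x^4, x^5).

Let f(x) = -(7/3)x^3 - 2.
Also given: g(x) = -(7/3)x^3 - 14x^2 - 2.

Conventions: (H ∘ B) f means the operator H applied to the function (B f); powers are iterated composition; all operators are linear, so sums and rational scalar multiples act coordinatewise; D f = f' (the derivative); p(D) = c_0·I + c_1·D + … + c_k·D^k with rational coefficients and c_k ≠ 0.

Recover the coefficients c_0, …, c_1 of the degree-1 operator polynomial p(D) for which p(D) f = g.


c_0 = 1, c_1 = 2

D^0 f = -(7/3)x^3 - 2
D^1 f = -7x^2
matching coefficients of g against c_0 f + c_1 Df + … from the top degree down determines the c_i
solution: c_0 = 1, c_1 = 2


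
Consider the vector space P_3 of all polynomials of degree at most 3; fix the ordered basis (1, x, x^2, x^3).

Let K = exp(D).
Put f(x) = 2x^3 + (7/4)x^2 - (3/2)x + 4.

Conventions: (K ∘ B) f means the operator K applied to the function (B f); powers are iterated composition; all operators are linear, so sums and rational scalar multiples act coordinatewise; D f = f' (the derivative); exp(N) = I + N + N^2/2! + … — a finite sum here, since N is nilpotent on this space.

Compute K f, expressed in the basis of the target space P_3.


the image equals g(x) = 2x^3 + (31/4)x^2 + 8x + 25/4

order-1 term: 6x^2 + (7/2)x - 3/2
order-2 term: 6x + 7/4
order-3 term: 2
the series for exp(D) f terminates at order 3
exp(D) f = 2x^3 + (31/4)x^2 + 8x + 25/4


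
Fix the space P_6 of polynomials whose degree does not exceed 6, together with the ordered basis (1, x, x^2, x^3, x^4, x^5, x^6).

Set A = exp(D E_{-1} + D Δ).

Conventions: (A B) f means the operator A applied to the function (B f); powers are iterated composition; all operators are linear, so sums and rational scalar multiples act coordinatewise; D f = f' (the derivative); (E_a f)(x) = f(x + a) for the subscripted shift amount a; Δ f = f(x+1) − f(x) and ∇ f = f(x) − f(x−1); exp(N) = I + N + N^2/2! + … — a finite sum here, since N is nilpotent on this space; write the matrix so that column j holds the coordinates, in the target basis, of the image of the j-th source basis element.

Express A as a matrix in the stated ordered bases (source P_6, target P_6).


image of 1: 1
image of x: x + 1
image of x^2: x^2 + 2x + 1
image of x^3: x^3 + 3x^2 + 3x + 7
image of x^4: x^4 + 4x^3 + 6x^2 + 28x + 25
image of x^5: x^5 + 5x^4 + 10x^3 + 70x^2 + 125x + 71
image of x^6: x^6 + 6x^5 + 15x^4 + 140x^3 + 375x^2 + 426x + 541
each image's coordinates form column j of the matrix

the matrix is [[1, 1, 1, 7, 25, 71, 541]; [0, 1, 2, 3, 28, 125, 426]; [0, 0, 1, 3, 6, 70, 375]; [0, 0, 0, 1, 4, 10, 140]; [0, 0, 0, 0, 1, 5, 15]; [0, 0, 0, 0, 0, 1, 6]; [0, 0, 0, 0, 0, 0, 1]] (rows listed top to bottom)
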